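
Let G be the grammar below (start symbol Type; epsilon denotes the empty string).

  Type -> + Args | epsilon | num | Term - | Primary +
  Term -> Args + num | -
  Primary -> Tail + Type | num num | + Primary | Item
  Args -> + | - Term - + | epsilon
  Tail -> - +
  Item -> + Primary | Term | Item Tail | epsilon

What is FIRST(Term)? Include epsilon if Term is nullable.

From Term -> Args + num: Args nullable, take FIRST(Args) ∪ {+} = { +, - }.
Term -> - contributes {-}.
Union: FIRST(Term) = { +, - }.

{ +, - }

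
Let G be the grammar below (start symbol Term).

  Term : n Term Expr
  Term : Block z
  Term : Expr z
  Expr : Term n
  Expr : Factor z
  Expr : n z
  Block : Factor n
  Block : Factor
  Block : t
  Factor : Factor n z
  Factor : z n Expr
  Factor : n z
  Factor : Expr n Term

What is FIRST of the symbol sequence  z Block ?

{ z }

z is a terminal; add {z} and stop.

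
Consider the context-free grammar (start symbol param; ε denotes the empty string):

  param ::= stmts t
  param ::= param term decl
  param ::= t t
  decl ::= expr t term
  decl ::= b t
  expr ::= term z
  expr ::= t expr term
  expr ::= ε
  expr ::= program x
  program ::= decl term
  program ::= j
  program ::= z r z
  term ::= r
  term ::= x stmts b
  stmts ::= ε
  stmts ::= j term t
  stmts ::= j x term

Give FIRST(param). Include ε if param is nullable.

{ j, t }

From param ::= stmts t: stmts nullable, take FIRST(stmts) ∪ {t} = { j, t }.
From param ::= param term decl: add FIRST(param) = { j, t }.
param ::= t t contributes {t}.
Union: FIRST(param) = { j, t }.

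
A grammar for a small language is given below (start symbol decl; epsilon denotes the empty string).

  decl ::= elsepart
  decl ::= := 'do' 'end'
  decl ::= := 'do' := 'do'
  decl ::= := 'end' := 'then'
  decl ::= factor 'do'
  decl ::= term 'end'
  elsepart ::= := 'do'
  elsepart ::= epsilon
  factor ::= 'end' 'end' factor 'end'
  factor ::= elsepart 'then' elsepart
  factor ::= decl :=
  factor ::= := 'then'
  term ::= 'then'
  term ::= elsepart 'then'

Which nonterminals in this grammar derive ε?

{ decl, elsepart }

Directly nullable (have an epsilon-production): elsepart.
decl ::= elsepart with every symbol nullable, so decl is nullable.
No other nonterminal has a production whose RHS symbols are all nullable.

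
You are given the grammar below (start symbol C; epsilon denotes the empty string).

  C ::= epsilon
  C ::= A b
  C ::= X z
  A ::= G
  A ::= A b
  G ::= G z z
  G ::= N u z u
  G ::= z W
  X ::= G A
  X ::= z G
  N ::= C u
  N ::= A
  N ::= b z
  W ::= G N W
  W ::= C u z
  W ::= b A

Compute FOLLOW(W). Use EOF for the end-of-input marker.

{ b, u, z }

In G ::= z W: W is at the end, add FOLLOW(G) = { b, u, z }.
In W ::= G N W: W is at the end, add FOLLOW(W) = { b, u, z }.
Union: FOLLOW(W) = { b, u, z }.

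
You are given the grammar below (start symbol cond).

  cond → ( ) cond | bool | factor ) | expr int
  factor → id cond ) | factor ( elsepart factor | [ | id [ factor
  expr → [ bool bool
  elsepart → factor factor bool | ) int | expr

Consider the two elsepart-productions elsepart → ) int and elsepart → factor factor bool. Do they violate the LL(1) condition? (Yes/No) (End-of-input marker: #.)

FIRST() int) = { ) } and FIRST(factor factor bool) = { [, id }.
The FIRST sets are disjoint and neither alternative is nullable — no conflict.

No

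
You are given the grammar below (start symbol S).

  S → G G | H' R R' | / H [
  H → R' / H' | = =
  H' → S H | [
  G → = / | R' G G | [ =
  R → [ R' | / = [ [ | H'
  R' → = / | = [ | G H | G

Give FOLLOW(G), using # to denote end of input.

{ #, /, =, [ }

In S → G G: add FIRST(G) = { =, [ }.
In S → G G: G is at the end, add FOLLOW(S) = { #, =, [ }.
In G → R' G G: add FIRST(G) = { =, [ }.
In G → R' G G: G is at the end, add FOLLOW(G) = { #, /, =, [ }.
In R' → G H: add FIRST(H) = { =, [ }.
In R' → G: G is at the end, add FOLLOW(R') = { #, /, =, [ }.
Union: FOLLOW(G) = { #, /, =, [ }.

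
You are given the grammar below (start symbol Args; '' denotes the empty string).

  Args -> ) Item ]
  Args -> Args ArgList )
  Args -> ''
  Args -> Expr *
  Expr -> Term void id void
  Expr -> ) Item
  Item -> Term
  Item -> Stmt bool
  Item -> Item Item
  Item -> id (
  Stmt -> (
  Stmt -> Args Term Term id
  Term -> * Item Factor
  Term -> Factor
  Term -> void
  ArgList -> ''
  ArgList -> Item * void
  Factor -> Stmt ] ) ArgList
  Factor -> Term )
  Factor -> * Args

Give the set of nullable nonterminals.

Directly nullable (have an ''-production): Args, ArgList.
No other nonterminal has a production whose RHS symbols are all nullable.

{ ArgList, Args }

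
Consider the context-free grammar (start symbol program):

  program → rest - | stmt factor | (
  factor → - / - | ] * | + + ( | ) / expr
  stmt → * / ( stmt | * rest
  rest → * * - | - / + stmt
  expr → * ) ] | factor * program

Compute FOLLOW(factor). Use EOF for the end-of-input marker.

{ EOF, * }

In program → stmt factor: factor is at the end, add FOLLOW(program) = { EOF, * }.
In expr → factor * program: add FIRST(* program) = { * }.
Union: FOLLOW(factor) = { EOF, * }.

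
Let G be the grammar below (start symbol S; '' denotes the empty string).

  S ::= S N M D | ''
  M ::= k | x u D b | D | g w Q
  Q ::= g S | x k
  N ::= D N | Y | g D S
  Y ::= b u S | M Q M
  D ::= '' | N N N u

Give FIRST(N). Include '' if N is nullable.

From N ::= D N: D nullable, take FIRST(D) ∪ FIRST(N) = { b, g, k, x }.
From N ::= Y: add FIRST(Y) = { b, g, k, x }.
N ::= g D S contributes {g}.
Union: FIRST(N) = { b, g, k, x }.

{ b, g, k, x }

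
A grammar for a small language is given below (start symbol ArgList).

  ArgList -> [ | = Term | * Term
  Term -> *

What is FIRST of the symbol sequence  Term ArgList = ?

{ * }

Add FIRST(Term) = { * }; Term is not nullable, stop.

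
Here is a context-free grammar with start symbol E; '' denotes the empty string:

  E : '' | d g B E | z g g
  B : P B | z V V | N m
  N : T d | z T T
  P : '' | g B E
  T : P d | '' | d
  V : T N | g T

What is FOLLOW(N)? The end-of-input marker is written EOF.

{ EOF, d, g, m, z }

In B : N m: add FIRST(m) = { m }.
In V : T N: N is at the end, add FOLLOW(V) = { EOF, d, g, z }.
Union: FOLLOW(N) = { EOF, d, g, m, z }.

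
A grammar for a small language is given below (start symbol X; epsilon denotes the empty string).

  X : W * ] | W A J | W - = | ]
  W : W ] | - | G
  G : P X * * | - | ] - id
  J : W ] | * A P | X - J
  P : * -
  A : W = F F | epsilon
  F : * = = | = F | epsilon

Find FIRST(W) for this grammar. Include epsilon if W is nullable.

From W : W ]: add FIRST(W) = { *, -, ] }.
W : - contributes {-}.
From W : G: add FIRST(G) = { *, -, ] }.
Union: FIRST(W) = { *, -, ] }.

{ *, -, ] }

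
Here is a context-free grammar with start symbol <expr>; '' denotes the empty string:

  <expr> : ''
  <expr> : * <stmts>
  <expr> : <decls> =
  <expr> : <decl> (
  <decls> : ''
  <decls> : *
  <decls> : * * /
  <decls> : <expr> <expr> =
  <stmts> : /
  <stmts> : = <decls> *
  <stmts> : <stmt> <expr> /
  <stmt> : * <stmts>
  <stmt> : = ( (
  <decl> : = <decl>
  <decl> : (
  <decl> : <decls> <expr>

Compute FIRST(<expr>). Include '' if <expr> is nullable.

<expr> : '' contributes ''.
<expr> : * <stmts> contributes {*}.
From <expr> : <decls> =: <decls> nullable, take FIRST(<decls>) ∪ {=} = { (, *, = }.
From <expr> : <decl> (: <decl> nullable, take FIRST(<decl>) ∪ {(} = { (, *, = }.
Union: FIRST(<expr>) = { (, *, =, '' }.

{ (, *, =, '' }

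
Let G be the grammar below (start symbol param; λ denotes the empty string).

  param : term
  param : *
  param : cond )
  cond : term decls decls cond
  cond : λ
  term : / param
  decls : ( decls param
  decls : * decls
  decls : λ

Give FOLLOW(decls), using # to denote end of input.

{ (, ), *, / }

In cond : term decls decls cond: add FIRST(decls cond)\{λ} = { (, *, / }.
  Since decls cond is nullable, also add FOLLOW(cond) = { ) }.
In cond : term decls decls cond: add FIRST(cond)\{λ} = { / }.
  Since cond is nullable, also add FOLLOW(cond) = { ) }.
In decls : ( decls param: add FIRST(param) = { ), *, / }.
In decls : * decls: decls is at the end, add FOLLOW(decls) = { (, ), *, / }.
Union: FOLLOW(decls) = { (, ), *, / }.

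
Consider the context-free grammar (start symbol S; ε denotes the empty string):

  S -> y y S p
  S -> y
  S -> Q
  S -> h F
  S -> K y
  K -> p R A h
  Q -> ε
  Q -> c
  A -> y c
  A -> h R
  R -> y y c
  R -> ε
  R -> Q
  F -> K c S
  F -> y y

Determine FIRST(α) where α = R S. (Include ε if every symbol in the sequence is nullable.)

{ c, h, p, y, ε }

Add FIRST(R)\{ε} = { c, y }; R is nullable, continue.
Add FIRST(S)\{ε} = { c, h, p, y }; S is nullable, continue.
Every symbol is nullable, so include ε.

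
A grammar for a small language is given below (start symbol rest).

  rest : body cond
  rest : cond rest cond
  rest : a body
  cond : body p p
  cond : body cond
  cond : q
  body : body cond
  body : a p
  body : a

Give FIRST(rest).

{ a, q }

From rest : body cond: add FIRST(body) = { a }.
From rest : cond rest cond: add FIRST(cond) = { a, q }.
rest : a body contributes {a}.
Union: FIRST(rest) = { a, q }.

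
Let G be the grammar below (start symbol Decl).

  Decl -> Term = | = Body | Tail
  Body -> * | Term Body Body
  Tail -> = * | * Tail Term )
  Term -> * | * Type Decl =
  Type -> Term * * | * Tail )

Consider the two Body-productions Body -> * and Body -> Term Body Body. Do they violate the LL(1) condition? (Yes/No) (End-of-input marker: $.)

Yes

FIRST(*) = { * } and FIRST(Term Body Body) = { * }.
Both contain *, so the two alternatives are not disjoint — LL(1) conflict.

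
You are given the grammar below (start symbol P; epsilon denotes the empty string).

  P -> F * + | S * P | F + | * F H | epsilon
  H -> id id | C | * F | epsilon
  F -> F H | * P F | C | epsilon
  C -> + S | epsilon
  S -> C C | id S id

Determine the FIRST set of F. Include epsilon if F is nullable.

{ *, +, id, epsilon }

From F -> F H: F, H nullable, take FIRST(F) ∪ FIRST(H) = { *, +, id }; also epsilon since the whole RHS is nullable.
F -> * P F contributes {*}.
From F -> C: add FIRST(C) = { +, epsilon } (including epsilon since C is nullable).
F -> epsilon contributes epsilon.
Union: FIRST(F) = { *, +, id, epsilon }.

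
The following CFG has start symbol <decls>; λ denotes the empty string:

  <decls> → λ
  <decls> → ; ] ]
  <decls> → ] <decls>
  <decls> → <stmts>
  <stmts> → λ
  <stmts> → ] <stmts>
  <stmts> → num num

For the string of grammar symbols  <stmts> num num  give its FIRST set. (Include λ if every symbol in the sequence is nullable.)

{ ], num }

Add FIRST(<stmts>)\{λ} = { ], num }; <stmts> is nullable, continue.
num is a terminal; add {num} and stop.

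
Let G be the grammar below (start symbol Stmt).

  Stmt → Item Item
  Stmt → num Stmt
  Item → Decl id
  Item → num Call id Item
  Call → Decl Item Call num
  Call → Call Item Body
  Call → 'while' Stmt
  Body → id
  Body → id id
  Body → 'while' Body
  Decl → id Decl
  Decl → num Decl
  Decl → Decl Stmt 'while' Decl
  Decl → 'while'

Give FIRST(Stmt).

From Stmt → Item Item: add FIRST(Item) = { 'while', id, num }.
Stmt → num Stmt contributes {num}.
Union: FIRST(Stmt) = { 'while', id, num }.

{ 'while', id, num }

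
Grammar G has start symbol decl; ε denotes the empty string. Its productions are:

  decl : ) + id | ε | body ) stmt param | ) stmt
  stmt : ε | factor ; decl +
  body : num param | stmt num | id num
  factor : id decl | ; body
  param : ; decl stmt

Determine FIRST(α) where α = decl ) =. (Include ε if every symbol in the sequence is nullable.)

{ ), ;, id, num }

Add FIRST(decl)\{ε} = { ), ;, id, num }; decl is nullable, continue.
) is a terminal; add {)} and stop.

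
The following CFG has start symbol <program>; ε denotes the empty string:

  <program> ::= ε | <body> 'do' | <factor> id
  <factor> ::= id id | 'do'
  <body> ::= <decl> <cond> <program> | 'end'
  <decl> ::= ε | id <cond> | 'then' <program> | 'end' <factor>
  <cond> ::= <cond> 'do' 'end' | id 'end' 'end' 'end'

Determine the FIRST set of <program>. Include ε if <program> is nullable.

{ 'do', 'end', 'then', id, ε }

<program> ::= ε contributes ε.
From <program> ::= <body> 'do': add FIRST(<body>) = { 'end', 'then', id }.
From <program> ::= <factor> id: add FIRST(<factor>) = { 'do', id }.
Union: FIRST(<program>) = { 'do', 'end', 'then', id, ε }.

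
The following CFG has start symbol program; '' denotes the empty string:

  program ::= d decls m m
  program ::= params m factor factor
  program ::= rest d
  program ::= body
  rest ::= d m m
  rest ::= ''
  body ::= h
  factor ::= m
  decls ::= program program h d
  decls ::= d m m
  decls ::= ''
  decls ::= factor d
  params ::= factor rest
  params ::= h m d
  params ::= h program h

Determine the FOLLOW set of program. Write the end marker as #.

{ #, d, h, m }

program is the start symbol, so # ∈ FOLLOW(program).
In decls ::= program program h d: add FIRST(program h d) = { d, h, m }.
In decls ::= program program h d: add FIRST(h d) = { h }.
In params ::= h program h: add FIRST(h) = { h }.
Union: FOLLOW(program) = { #, d, h, m }.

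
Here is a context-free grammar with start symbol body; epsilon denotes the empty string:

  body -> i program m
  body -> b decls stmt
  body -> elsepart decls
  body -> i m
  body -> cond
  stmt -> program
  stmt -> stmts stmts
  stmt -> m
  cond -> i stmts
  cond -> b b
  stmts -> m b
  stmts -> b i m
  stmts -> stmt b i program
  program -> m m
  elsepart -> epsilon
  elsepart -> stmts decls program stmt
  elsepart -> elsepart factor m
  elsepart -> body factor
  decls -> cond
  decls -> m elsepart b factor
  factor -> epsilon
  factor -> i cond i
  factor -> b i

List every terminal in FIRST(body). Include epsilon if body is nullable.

{ b, i, m }

body -> i program m contributes {i}.
body -> b decls stmt contributes {b}.
From body -> elsepart decls: elsepart nullable, take FIRST(elsepart) ∪ FIRST(decls) = { b, i, m }.
body -> i m contributes {i}.
From body -> cond: add FIRST(cond) = { b, i }.
Union: FIRST(body) = { b, i, m }.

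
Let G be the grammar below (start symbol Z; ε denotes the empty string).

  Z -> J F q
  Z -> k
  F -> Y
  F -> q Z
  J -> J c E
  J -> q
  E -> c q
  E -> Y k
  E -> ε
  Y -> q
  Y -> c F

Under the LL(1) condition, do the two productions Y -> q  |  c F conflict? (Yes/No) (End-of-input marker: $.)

No

FIRST(q) = { q } and FIRST(c F) = { c }.
The FIRST sets are disjoint and neither alternative is nullable — no conflict.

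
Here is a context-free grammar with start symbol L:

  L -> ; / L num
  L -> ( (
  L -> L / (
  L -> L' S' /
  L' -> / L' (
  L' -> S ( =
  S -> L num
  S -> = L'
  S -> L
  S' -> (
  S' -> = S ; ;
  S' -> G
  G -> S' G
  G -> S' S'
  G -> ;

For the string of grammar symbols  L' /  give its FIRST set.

Add FIRST(L') = { (, /, ;, = }; L' is not nullable, stop.

{ (, /, ;, = }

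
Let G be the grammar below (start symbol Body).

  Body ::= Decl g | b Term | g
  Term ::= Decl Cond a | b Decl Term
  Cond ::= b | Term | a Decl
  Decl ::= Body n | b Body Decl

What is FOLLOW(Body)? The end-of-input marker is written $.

{ $, b, g, n }

Body is the start symbol, so $ ∈ FOLLOW(Body).
In Decl ::= Body n: add FIRST(n) = { n }.
In Decl ::= b Body Decl: add FIRST(Decl) = { b, g }.
Union: FOLLOW(Body) = { $, b, g, n }.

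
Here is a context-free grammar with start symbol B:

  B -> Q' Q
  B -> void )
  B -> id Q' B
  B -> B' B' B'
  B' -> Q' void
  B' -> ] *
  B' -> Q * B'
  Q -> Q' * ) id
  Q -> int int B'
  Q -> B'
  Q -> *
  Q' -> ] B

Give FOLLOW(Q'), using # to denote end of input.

{ *, ], id, int, void }

In B -> Q' Q: add FIRST(Q) = { *, ], int }.
In B -> id Q' B: add FIRST(B) = { *, ], id, int, void }.
In B' -> Q' void: add FIRST(void) = { void }.
In Q -> Q' * ) id: add FIRST(* ) id) = { * }.
Union: FOLLOW(Q') = { *, ], id, int, void }.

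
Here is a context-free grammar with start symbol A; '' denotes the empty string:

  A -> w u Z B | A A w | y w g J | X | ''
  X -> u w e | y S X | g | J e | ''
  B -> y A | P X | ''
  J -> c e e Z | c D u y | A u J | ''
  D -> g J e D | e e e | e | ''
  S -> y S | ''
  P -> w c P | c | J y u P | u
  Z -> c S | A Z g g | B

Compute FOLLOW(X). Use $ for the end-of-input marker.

In A -> X: X is at the end, add FOLLOW(A) = { $, c, e, g, u, w, y }.
In X -> y S X: X is at the end, add FOLLOW(X) = { $, c, e, g, u, w, y }.
In B -> P X: X is at the end, add FOLLOW(B) = { $, c, e, g, u, w, y }.
Union: FOLLOW(X) = { $, c, e, g, u, w, y }.

{ $, c, e, g, u, w, y }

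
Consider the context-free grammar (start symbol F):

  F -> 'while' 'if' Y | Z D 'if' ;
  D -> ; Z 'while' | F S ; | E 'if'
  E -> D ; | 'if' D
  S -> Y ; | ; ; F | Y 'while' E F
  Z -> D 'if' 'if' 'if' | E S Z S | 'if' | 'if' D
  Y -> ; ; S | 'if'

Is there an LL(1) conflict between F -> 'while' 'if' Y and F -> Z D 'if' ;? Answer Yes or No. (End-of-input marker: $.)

Yes

FIRST('while' 'if' Y) = { 'while' } and FIRST(Z D 'if' ;) = { 'if', 'while', ; }.
Both contain 'while', so the two alternatives are not disjoint — LL(1) conflict.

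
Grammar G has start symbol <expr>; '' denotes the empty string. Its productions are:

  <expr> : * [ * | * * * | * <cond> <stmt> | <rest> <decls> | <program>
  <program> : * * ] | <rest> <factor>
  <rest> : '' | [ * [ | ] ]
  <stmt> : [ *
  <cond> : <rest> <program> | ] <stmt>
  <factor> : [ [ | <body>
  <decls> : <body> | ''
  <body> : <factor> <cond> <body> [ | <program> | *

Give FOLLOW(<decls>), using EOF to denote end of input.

In <expr> : <rest> <decls>: <decls> is at the end, add FOLLOW(<expr>) = { EOF }.
Union: FOLLOW(<decls>) = { EOF }.

{ EOF }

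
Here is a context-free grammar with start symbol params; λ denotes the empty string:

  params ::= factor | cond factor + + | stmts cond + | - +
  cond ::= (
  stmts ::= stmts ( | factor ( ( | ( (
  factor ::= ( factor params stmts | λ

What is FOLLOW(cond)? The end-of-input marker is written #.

In params ::= cond factor + +: add FIRST(factor + +) = { (, + }.
In params ::= stmts cond +: add FIRST(+) = { + }.
Union: FOLLOW(cond) = { (, + }.

{ (, + }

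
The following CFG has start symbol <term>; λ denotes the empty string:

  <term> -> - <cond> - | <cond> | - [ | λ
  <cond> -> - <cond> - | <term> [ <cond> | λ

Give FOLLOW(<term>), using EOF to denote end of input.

{ EOF, [ }

<term> is the start symbol, so EOF ∈ FOLLOW(<term>).
In <cond> -> <term> [ <cond>: add FIRST([ <cond>) = { [ }.
Union: FOLLOW(<term>) = { EOF, [ }.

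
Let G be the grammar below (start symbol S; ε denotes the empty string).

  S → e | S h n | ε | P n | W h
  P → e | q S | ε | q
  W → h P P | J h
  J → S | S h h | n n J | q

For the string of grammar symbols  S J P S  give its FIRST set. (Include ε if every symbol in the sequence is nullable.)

{ e, h, n, q, ε }

Add FIRST(S)\{ε} = { e, h, n, q }; S is nullable, continue.
Add FIRST(J)\{ε} = { e, h, n, q }; J is nullable, continue.
Add FIRST(P)\{ε} = { e, q }; P is nullable, continue.
Add FIRST(S)\{ε} = { e, h, n, q }; S is nullable, continue.
Every symbol is nullable, so include ε.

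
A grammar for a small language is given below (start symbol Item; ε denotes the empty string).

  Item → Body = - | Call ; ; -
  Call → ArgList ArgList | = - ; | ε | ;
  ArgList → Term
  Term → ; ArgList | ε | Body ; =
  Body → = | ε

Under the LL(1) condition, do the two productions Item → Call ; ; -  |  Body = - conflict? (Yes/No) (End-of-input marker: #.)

FIRST(Call ; ; -) = { ;, = } and FIRST(Body = -) = { = }.
Both contain =, so the two alternatives are not disjoint — LL(1) conflict.

Yes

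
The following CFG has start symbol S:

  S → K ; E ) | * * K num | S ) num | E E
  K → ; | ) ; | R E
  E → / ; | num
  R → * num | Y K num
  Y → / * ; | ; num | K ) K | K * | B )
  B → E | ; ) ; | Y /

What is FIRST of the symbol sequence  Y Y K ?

Add FIRST(Y) = { ), *, /, ;, num }; Y is not nullable, stop.

{ ), *, /, ;, num }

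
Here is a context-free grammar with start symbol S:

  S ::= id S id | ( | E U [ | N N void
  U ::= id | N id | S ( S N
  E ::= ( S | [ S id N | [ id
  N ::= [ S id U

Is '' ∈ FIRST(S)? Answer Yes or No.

No

No nonterminal in this grammar is nullable.
No production of S has an RHS whose symbols are all nullable, so S is not nullable.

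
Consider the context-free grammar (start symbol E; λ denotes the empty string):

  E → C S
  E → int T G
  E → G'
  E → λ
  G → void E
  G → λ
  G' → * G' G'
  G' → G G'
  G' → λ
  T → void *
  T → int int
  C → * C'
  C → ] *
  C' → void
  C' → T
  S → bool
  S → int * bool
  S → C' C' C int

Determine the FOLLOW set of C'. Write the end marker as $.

In C → * C': C' is at the end, add FOLLOW(C) = { bool, int, void }.
In S → C' C' C int: add FIRST(C' C int) = { int, void }.
In S → C' C' C int: add FIRST(C int) = { *, ] }.
Union: FOLLOW(C') = { *, ], bool, int, void }.

{ *, ], bool, int, void }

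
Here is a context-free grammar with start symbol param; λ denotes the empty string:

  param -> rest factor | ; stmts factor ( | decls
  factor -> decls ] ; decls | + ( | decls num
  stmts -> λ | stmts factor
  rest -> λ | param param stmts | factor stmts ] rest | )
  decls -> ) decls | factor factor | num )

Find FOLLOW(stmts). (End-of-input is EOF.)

In param -> ; stmts factor (: add FIRST(factor () = { ), +, num }.
In stmts -> stmts factor: add FIRST(factor) = { ), +, num }.
In rest -> param param stmts: stmts is at the end, add FOLLOW(rest) = { ), +, num }.
In rest -> factor stmts ] rest: add FIRST(] rest) = { ] }.
Union: FOLLOW(stmts) = { ), +, ], num }.

{ ), +, ], num }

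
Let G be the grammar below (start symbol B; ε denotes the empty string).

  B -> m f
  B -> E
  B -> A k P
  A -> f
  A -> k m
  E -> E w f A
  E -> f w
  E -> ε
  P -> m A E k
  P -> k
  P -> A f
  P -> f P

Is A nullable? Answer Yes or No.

Nullable nonterminals: B, E.
No production of A has an RHS whose symbols are all nullable, so A is not nullable.

No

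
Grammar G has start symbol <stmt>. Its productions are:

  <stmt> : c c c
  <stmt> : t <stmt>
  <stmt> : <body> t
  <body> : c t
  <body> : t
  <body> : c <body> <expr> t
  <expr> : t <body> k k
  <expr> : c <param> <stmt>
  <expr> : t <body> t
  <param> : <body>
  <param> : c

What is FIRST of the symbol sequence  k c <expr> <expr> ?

k is a terminal; add {k} and stop.

{ k }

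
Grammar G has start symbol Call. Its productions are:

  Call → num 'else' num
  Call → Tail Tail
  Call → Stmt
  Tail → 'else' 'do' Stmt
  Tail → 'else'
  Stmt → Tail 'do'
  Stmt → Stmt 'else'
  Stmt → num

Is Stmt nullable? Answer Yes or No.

No

No nonterminal in this grammar is nullable.
No production of Stmt has an RHS whose symbols are all nullable, so Stmt is not nullable.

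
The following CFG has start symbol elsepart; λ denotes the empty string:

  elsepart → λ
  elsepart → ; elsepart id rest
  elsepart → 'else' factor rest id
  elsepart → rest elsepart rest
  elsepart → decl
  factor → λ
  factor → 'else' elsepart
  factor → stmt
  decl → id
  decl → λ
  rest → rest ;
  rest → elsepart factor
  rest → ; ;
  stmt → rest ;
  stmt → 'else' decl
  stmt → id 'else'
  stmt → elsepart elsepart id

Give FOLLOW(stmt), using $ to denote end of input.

In factor → stmt: stmt is at the end, add FOLLOW(factor) = { $, 'else', ;, id }.
Union: FOLLOW(stmt) = { $, 'else', ;, id }.

{ $, 'else', ;, id }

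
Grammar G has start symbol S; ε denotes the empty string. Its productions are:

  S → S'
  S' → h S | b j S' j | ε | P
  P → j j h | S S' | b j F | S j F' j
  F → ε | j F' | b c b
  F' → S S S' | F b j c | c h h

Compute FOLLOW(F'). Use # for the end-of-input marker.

{ #, b, h, j }

In P → S j F' j: add FIRST(j) = { j }.
In F → j F': F' is at the end, add FOLLOW(F) = { #, b, h, j }.
Union: FOLLOW(F') = { #, b, h, j }.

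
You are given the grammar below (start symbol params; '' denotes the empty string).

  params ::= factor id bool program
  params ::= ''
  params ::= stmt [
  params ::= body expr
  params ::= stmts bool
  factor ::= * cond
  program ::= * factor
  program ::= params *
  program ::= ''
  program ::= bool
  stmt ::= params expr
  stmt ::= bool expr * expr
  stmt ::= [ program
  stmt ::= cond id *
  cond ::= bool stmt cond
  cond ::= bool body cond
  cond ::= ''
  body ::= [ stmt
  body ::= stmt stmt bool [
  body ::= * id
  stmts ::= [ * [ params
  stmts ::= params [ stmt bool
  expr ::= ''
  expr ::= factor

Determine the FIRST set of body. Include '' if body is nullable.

{ *, [, bool, id }

body ::= [ stmt contributes {[}.
From body ::= stmt stmt bool [: stmt, stmt nullable, take FIRST(stmt) ∪ FIRST(stmt) ∪ {bool} = { *, [, bool, id }.
body ::= * id contributes {*}.
Union: FIRST(body) = { *, [, bool, id }.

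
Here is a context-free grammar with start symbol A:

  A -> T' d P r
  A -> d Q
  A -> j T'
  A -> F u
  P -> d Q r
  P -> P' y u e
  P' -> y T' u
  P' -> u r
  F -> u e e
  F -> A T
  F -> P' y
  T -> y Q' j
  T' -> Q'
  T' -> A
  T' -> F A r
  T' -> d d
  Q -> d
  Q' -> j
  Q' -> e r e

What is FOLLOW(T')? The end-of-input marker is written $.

In A -> T' d P r: add FIRST(d P r) = { d }.
In A -> j T': T' is at the end, add FOLLOW(A) = { $, d, r, u, y }.
In P' -> y T' u: add FIRST(u) = { u }.
Union: FOLLOW(T') = { $, d, r, u, y }.

{ $, d, r, u, y }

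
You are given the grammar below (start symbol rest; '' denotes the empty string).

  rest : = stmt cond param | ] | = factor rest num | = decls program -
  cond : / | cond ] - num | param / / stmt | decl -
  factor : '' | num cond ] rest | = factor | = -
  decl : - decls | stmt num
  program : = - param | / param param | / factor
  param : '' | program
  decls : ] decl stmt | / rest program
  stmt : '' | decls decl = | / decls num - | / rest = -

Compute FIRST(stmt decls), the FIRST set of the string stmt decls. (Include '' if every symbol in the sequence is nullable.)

{ /, ] }

Add FIRST(stmt)\{''} = { /, ] }; stmt is nullable, continue.
Add FIRST(decls) = { /, ] }; decls is not nullable, stop.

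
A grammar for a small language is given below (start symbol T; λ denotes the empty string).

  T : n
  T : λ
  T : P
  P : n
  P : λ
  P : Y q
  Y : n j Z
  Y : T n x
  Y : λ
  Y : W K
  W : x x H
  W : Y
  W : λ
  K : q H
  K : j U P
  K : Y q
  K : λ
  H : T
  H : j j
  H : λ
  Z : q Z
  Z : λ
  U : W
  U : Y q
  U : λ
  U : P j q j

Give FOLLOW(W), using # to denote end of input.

In Y : W K: add FIRST(K)\{λ} = { j, n, q, x }.
  Since K is nullable, also add FOLLOW(Y) = { j, n, q, x }.
In U : W: W is at the end, add FOLLOW(U) = { j, n, q, x }.
Union: FOLLOW(W) = { j, n, q, x }.

{ j, n, q, x }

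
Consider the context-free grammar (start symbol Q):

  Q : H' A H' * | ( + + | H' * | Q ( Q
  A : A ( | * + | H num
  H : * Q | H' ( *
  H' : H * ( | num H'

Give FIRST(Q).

From Q : H' A H' *: add FIRST(H') = { *, num }.
Q : ( + + contributes {(}.
From Q : H' *: add FIRST(H') = { *, num }.
From Q : Q ( Q: add FIRST(Q) = { (, *, num }.
Union: FIRST(Q) = { (, *, num }.

{ (, *, num }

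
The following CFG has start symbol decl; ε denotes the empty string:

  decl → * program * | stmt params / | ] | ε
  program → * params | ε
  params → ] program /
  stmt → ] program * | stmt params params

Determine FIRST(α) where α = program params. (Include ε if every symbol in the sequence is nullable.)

Add FIRST(program)\{ε} = { * }; program is nullable, continue.
Add FIRST(params) = { ] }; params is not nullable, stop.

{ *, ] }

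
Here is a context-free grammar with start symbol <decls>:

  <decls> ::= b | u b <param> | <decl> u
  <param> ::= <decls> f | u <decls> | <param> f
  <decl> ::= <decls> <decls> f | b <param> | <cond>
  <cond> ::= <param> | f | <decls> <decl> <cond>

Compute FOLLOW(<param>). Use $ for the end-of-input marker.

In <decls> ::= u b <param>: <param> is at the end, add FOLLOW(<decls>) = { $, b, f, u }.
In <param> ::= <param> f: add FIRST(f) = { f }.
In <decl> ::= b <param>: <param> is at the end, add FOLLOW(<decl>) = { b, f, u }.
In <cond> ::= <param>: <param> is at the end, add FOLLOW(<cond>) = { b, f, u }.
Union: FOLLOW(<param>) = { $, b, f, u }.

{ $, b, f, u }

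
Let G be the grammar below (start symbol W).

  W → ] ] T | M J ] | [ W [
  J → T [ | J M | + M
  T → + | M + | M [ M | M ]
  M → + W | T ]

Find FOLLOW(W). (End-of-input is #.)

{ #, +, [, ] }

W is the start symbol, so # ∈ FOLLOW(W).
In W → [ W [: add FIRST([) = { [ }.
In M → + W: W is at the end, add FOLLOW(M) = { #, +, [, ] }.
Union: FOLLOW(W) = { #, +, [, ] }.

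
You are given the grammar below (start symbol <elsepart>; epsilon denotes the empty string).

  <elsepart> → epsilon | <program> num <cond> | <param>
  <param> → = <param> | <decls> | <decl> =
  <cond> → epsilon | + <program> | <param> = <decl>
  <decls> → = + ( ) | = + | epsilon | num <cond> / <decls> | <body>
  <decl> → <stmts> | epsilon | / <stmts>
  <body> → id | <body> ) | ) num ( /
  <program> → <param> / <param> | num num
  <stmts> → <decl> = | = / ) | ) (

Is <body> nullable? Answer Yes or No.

No

Nullable nonterminals: <cond>, <decl>, <decls>, <elsepart>, <param>.
No production of <body> has an RHS whose symbols are all nullable, so <body> is not nullable.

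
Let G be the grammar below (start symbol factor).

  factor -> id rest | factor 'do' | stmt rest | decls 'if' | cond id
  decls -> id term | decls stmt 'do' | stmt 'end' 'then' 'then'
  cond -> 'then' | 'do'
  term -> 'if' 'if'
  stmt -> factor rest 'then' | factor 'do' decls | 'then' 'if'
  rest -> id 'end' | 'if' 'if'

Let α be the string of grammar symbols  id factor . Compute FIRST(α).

id is a terminal; add {id} and stop.

{ id }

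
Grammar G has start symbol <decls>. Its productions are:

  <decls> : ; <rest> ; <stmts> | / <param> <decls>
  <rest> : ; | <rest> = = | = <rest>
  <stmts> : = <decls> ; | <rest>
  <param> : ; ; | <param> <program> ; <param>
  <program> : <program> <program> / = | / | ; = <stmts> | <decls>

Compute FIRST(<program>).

From <program> : <program> <program> / =: add FIRST(<program>) = { /, ; }.
<program> : / contributes {/}.
<program> : ; = <stmts> contributes {;}.
From <program> : <decls>: add FIRST(<decls>) = { /, ; }.
Union: FIRST(<program>) = { /, ; }.

{ /, ; }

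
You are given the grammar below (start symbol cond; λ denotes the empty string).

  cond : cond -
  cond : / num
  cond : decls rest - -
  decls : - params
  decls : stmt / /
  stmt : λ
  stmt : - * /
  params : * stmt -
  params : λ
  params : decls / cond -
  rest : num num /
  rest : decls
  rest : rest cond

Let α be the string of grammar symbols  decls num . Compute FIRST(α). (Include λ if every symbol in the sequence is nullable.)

{ -, / }

Add FIRST(decls) = { -, / }; decls is not nullable, stop.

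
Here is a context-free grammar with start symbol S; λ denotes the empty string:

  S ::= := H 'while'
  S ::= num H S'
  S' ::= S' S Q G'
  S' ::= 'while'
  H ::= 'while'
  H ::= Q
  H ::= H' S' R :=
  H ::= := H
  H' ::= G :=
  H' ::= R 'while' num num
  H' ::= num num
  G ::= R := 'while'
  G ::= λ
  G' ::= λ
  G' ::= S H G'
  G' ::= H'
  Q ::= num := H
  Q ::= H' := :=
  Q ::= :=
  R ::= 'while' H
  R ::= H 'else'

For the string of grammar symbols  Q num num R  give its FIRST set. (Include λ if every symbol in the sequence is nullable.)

{ 'while', :=, num }

Add FIRST(Q) = { 'while', :=, num }; Q is not nullable, stop.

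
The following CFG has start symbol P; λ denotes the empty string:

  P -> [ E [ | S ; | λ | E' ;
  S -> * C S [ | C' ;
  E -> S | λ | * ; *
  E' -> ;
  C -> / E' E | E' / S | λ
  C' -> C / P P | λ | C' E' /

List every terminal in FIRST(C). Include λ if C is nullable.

C -> / E' E contributes {/}.
From C -> E' / S: add FIRST(E') = { ; }.
C -> λ contributes λ.
Union: FIRST(C) = { /, ;, λ }.

{ /, ;, λ }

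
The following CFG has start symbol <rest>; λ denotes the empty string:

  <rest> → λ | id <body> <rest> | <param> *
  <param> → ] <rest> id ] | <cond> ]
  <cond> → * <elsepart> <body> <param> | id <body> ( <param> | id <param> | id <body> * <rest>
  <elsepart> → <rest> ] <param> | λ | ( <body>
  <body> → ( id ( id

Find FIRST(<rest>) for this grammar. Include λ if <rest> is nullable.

{ *, ], id, λ }

<rest> → λ contributes λ.
<rest> → id <body> <rest> contributes {id}.
From <rest> → <param> *: add FIRST(<param>) = { *, ], id }.
Union: FIRST(<rest>) = { *, ], id, λ }.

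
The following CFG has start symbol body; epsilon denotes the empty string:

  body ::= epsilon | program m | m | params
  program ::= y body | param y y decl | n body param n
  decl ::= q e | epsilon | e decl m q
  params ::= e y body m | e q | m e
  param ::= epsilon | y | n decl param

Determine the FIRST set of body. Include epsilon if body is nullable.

{ e, m, n, y, epsilon }

body ::= epsilon contributes epsilon.
From body ::= program m: add FIRST(program) = { n, y }.
body ::= m contributes {m}.
From body ::= params: add FIRST(params) = { e, m }.
Union: FIRST(body) = { e, m, n, y, epsilon }.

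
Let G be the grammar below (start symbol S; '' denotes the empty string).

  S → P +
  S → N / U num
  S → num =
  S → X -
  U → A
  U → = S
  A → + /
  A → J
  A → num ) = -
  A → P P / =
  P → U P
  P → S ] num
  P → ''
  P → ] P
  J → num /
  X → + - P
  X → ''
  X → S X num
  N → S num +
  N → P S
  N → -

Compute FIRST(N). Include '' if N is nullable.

{ +, -, /, =, ], num }

From N → S num +: add FIRST(S) = { +, -, /, =, ], num }.
From N → P S: P nullable, take FIRST(P) ∪ FIRST(S) = { +, -, /, =, ], num }.
N → - contributes {-}.
Union: FIRST(N) = { +, -, /, =, ], num }.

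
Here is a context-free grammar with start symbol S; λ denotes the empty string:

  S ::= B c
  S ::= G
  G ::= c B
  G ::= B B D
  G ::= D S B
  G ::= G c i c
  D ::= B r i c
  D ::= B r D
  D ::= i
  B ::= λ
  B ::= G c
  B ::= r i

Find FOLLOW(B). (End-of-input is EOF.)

{ EOF, c, i, r }

In S ::= B c: add FIRST(c) = { c }.
In G ::= c B: B is at the end, add FOLLOW(G) = { EOF, c, i, r }.
In G ::= B B D: add FIRST(B D) = { c, i, r }.
In G ::= B B D: add FIRST(D) = { c, i, r }.
In G ::= D S B: B is at the end, add FOLLOW(G) = { EOF, c, i, r }.
In D ::= B r i c: add FIRST(r i c) = { r }.
In D ::= B r D: add FIRST(r D) = { r }.
Union: FOLLOW(B) = { EOF, c, i, r }.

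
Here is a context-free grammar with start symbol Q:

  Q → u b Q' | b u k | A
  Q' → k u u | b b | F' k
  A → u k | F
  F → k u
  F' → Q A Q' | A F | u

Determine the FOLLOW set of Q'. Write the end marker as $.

{ $, k, u }

In Q → u b Q': Q' is at the end, add FOLLOW(Q) = { $, k, u }.
In F' → Q A Q': Q' is at the end, add FOLLOW(F') = { k }.
Union: FOLLOW(Q') = { $, k, u }.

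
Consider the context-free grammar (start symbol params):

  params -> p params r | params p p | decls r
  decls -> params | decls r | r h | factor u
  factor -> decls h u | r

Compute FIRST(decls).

From decls -> params: add FIRST(params) = { p, r }.
From decls -> decls r: add FIRST(decls) = { p, r }.
decls -> r h contributes {r}.
From decls -> factor u: add FIRST(factor) = { p, r }.
Union: FIRST(decls) = { p, r }.

{ p, r }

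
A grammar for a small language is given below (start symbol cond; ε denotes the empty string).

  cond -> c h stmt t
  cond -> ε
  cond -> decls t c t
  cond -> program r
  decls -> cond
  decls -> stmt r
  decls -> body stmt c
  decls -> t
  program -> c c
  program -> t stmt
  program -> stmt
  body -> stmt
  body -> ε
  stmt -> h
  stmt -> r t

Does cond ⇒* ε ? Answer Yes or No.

Yes

cond has an ε-production, so cond ⇒ ε.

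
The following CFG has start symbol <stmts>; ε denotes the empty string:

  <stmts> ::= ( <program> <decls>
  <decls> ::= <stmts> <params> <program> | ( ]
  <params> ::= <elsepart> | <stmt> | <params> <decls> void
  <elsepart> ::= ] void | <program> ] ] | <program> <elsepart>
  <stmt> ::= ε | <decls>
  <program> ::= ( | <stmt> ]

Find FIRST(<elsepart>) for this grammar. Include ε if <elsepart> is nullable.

<elsepart> ::= ] void contributes {]}.
From <elsepart> ::= <program> ] ]: add FIRST(<program>) = { (, ] }.
From <elsepart> ::= <program> <elsepart>: add FIRST(<program>) = { (, ] }.
Union: FIRST(<elsepart>) = { (, ] }.

{ (, ] }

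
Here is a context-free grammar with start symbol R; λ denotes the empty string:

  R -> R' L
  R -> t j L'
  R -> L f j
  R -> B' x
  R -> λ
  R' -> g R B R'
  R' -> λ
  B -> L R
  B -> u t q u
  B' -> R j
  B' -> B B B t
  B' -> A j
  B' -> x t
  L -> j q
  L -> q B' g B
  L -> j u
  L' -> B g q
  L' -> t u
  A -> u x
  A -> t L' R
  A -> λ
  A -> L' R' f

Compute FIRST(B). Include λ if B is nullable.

From B -> L R: add FIRST(L) = { j, q }.
B -> u t q u contributes {u}.
Union: FIRST(B) = { j, q, u }.

{ j, q, u }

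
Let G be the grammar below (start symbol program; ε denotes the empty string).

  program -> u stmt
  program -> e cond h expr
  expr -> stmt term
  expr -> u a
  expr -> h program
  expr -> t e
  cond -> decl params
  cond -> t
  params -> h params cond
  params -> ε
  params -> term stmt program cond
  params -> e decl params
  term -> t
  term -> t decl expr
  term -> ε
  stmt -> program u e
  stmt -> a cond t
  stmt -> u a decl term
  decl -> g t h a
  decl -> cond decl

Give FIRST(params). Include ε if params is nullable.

{ a, e, h, t, u, ε }

params -> h params cond contributes {h}.
params -> ε contributes ε.
From params -> term stmt program cond: term nullable, take FIRST(term) ∪ FIRST(stmt) = { a, e, t, u }.
params -> e decl params contributes {e}.
Union: FIRST(params) = { a, e, h, t, u, ε }.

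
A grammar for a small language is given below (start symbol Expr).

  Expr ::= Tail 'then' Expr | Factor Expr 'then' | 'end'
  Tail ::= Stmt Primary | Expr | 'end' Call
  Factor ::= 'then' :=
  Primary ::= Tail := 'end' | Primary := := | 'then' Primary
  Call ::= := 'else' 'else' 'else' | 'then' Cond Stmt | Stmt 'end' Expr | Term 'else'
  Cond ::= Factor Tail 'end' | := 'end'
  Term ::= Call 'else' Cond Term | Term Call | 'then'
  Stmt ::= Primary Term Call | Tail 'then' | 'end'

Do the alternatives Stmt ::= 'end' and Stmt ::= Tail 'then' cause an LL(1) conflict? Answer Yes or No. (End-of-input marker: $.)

FIRST('end') = { 'end' } and FIRST(Tail 'then') = { 'end', 'then' }.
Both contain 'end', so the two alternatives are not disjoint — LL(1) conflict.

Yes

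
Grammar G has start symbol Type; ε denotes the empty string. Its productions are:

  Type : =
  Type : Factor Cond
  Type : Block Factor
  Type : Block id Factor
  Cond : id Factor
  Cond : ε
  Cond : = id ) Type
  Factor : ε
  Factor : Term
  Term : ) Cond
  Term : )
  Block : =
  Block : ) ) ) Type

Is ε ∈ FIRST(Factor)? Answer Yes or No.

Yes

Factor has an ε-production, so Factor ⇒ ε.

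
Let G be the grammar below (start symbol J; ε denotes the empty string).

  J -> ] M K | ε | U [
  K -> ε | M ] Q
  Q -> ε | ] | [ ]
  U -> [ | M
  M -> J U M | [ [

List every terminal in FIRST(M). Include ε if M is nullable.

{ [, ] }

From M -> J U M: J nullable, take FIRST(J) ∪ FIRST(U) = { [, ] }.
M -> [ [ contributes {[}.
Union: FIRST(M) = { [, ] }.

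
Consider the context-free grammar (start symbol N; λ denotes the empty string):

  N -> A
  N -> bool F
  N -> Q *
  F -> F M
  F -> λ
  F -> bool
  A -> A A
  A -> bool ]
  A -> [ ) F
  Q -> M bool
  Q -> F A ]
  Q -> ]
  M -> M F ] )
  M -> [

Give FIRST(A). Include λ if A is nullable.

{ [, bool }

From A -> A A: add FIRST(A) = { [, bool }.
A -> bool ] contributes {bool}.
A -> [ ) F contributes {[}.
Union: FIRST(A) = { [, bool }.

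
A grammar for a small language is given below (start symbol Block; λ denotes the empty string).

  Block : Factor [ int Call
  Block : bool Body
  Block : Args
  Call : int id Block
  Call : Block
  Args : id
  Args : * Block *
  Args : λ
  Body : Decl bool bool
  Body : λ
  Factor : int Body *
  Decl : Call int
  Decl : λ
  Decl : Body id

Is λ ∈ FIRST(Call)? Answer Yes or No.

Call : Block and each of Block is nullable, so Call ⇒* λ.

Yes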